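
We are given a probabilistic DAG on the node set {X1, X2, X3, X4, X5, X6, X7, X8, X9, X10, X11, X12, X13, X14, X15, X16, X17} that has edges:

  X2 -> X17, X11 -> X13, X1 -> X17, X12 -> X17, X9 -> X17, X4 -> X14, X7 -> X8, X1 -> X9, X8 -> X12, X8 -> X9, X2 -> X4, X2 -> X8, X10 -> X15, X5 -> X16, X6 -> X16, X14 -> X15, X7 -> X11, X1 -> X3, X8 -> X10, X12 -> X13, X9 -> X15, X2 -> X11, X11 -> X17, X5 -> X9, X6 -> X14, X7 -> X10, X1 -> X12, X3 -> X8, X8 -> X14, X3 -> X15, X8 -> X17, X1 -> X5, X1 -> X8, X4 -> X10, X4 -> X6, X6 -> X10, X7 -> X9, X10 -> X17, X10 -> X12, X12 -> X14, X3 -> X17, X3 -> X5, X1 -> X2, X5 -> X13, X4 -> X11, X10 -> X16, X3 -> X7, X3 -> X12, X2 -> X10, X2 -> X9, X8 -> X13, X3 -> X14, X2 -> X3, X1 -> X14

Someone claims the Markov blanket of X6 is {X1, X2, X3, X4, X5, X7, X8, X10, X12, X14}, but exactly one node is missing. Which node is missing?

X16

Recall MB(v) = parents ∪ children ∪ spouses, where spouses are the other parents of v's children.
X6 has parent X4.
Ch(X6) = {X10, X14, X16}.
Other parents of X6's children:
  X10 also has parents X2, X4, X7, X8.
  parents(X14) \ {X6} = {X1, X3, X4, X8, X12}.
  X16's other parents are X5, X10.
MB(X6) = {X1, X2, X3, X4, X5, X7, X8, X10, X12, X14, X16}.
Comparing with the claimed set, X16 is missing.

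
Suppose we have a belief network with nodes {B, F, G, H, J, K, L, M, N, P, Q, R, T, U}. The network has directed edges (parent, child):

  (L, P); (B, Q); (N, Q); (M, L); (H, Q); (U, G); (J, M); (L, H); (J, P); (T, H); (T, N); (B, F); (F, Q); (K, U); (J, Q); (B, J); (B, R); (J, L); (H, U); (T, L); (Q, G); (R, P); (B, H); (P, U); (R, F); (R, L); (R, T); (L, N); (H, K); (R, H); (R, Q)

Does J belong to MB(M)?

J is a parent of M.
So J ∈ MB(M).

Yes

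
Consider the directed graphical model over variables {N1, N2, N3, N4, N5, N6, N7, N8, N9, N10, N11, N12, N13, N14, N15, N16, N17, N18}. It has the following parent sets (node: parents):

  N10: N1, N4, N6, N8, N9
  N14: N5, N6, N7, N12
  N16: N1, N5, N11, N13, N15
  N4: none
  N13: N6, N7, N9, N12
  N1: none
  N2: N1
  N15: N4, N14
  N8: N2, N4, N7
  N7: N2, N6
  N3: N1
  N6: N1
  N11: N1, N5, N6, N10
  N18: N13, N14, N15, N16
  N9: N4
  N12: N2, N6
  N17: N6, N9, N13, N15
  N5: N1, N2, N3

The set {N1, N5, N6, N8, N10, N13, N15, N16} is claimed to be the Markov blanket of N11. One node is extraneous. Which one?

By definition, MB(N11) is built from N11's parents, N11's children, and the co-parents of N11.
N11 has child N16.
Parents of N11: N1, N5, N6, N10.
Parents of each child, excluding N11:
  N16 also has parents N1, N5, N13, N15.
MB(N11) = {N1, N5, N6, N10, N13, N15, N16}.
N8 is neither a parent, child, nor co-parent of N11, so it does not belong.

N8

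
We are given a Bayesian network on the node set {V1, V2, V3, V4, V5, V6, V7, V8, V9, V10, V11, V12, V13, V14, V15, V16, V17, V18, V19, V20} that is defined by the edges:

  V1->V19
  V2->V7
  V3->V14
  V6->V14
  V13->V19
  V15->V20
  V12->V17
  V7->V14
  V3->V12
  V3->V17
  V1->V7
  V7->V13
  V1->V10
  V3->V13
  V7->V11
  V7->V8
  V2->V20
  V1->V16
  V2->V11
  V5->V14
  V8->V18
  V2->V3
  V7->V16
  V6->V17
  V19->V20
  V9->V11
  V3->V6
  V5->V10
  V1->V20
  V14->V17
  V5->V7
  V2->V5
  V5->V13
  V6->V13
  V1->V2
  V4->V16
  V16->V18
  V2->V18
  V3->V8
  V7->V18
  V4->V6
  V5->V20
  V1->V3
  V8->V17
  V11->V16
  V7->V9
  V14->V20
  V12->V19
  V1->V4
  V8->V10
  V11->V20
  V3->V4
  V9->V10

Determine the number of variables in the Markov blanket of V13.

V13 has parents V3, V5, V6, V7.
Children of V13: V19.
For each child, the remaining parents (spouses of V13):
  V19: V1, V12
MB(V13) = {V1, V3, V5, V6, V7, V12, V19}, which has 7 nodes.

7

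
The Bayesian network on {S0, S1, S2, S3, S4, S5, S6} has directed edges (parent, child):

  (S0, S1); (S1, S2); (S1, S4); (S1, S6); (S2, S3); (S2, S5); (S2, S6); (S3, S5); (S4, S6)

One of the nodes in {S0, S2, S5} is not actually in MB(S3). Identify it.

S0

The Markov blanket of a node is its parents, its children, and the other parents of its children.
Children of S3: S5.
Pa(S3) = {S2}.
Co-parents of S3 (other parents of its children):
  parents(S5) \ {S3} = {S2}.
MB(S3) = {S2, S5}.
S0 is neither a parent, child, nor co-parent of S3, so it does not belong.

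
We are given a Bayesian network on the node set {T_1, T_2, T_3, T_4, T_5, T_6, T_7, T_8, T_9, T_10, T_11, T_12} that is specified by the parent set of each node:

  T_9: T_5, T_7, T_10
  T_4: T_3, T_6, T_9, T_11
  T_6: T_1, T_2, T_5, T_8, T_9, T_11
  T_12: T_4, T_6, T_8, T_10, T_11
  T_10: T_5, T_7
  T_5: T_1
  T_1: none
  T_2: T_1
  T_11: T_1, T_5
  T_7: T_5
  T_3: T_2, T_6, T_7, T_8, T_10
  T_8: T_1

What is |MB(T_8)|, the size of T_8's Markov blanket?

A node's Markov blanket = Pa ∪ Ch ∪ (parents of Ch other than the node itself).
Children of T_8: T_3, T_6, T_12.
Pa(T_8) = {T_1}.
Parents of each child, excluding T_8:
  T_6's other parents are T_1, T_2, T_5, T_9, T_11.
  parents(T_3) \ {T_8} = {T_2, T_6, T_7, T_10}.
  T_12 also has parents T_4, T_6, T_10, T_11.
MB(T_8) = {T_1, T_2, T_3, T_4, T_5, T_6, T_7, T_9, T_10, T_11, T_12}, which has 11 nodes.

11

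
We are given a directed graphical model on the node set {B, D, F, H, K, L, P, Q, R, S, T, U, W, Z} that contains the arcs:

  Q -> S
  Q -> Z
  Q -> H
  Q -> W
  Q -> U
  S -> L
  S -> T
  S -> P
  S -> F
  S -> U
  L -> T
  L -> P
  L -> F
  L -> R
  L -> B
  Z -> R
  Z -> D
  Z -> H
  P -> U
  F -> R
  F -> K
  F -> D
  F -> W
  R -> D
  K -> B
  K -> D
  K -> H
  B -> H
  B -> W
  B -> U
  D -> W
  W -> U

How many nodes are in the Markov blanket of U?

A node's Markov blanket = Pa ∪ Ch ∪ (parents of Ch other than the node itself).
Children of U: none.
Parents of U: B, P, Q, S, W.
With no children, U has no spouses; the co-parent set is empty.
MB(U) = {B, P, Q, S, W}, which has 5 nodes.

5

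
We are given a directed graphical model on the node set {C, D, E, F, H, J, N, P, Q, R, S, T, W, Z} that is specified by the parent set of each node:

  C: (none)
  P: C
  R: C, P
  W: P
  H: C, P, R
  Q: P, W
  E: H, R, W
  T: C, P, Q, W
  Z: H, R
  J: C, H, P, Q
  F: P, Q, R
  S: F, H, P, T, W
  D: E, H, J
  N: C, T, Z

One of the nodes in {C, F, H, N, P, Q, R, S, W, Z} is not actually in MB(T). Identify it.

R

By definition, MB(T) is built from T's parents, T's children, and the co-parents of T.
T's parents: C, P, Q, W.
Children of T: N, S.
For each child, the remaining parents (spouses of T):
  S: F, H, P, W
  N: C, Z
MB(T) = {C, F, H, N, P, Q, S, W, Z}.
R is neither a parent, child, nor co-parent of T, so it does not belong.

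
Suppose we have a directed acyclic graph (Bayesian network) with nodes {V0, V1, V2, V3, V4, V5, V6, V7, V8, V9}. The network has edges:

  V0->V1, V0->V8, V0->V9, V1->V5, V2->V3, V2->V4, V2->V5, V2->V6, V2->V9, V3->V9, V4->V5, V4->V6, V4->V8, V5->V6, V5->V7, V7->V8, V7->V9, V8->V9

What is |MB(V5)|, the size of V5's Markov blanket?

Parents of V5: V1, V2, V4.
Children of V5: V6, V7.
For each child, the remaining parents (spouses of V5):
  V6's other parents are V2, V4.
  V7 has no other parent.
MB(V5) = {V1, V2, V4, V6, V7}, which has 5 nodes.

5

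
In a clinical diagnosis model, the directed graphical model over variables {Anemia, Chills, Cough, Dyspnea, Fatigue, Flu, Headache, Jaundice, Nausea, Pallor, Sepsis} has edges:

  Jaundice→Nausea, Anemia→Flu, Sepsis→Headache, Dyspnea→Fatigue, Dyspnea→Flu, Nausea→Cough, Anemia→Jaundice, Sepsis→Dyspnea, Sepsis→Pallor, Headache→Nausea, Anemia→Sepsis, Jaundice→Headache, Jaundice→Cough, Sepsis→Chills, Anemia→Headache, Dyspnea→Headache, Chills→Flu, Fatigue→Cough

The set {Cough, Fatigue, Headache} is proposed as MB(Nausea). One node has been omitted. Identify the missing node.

The Markov blanket of a node is its parents, its children, and the other parents of its children.
Pa(Nausea) = {Headache, Jaundice}.
Ch(Nausea) = {Cough}.
Co-parents of Nausea (other parents of its children):
  Cough also has parents Fatigue, Jaundice.
MB(Nausea) = {Cough, Fatigue, Headache, Jaundice}.
Comparing with the claimed set, Jaundice is missing.

Jaundice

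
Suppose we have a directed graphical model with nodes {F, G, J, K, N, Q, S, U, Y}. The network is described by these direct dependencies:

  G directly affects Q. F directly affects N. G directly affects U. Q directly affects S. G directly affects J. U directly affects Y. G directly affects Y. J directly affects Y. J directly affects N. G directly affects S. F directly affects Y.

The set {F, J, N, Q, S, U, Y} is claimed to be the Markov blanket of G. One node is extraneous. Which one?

N

A node's Markov blanket = Pa ∪ Ch ∪ (parents of Ch other than the node itself).
Ch(G) = {J, Q, S, U, Y}.
G has no parents.
For each child, the remaining parents (spouses of G):
  J: no additional parents.
  Q: no additional parents.
  S also has parent Q.
  U has no other parent.
  Y's other parents are F, J, U.
MB(G) = {F, J, Q, S, U, Y}.
N is neither a parent, child, nor co-parent of G, so it does not belong.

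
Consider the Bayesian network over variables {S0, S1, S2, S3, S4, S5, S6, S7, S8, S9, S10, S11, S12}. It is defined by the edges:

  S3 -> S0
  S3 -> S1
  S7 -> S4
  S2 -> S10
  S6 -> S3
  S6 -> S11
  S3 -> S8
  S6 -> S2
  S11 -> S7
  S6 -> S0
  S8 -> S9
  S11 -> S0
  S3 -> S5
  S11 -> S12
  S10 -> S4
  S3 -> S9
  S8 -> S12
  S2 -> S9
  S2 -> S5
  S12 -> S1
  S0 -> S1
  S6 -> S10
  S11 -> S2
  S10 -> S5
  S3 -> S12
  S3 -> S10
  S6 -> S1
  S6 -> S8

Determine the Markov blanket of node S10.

{S2, S3, S4, S5, S6, S7}

Children of S10: S4, S5.
Parents of S10: S2, S3, S6.
Parents of each child, excluding S10:
  S4 also has parent S7.
  S5's other parents are S2, S3.
Union: {S2, S3, S6} ∪ {S4, S5} ∪ {S2, S3, S7} = {S2, S3, S4, S5, S6, S7}.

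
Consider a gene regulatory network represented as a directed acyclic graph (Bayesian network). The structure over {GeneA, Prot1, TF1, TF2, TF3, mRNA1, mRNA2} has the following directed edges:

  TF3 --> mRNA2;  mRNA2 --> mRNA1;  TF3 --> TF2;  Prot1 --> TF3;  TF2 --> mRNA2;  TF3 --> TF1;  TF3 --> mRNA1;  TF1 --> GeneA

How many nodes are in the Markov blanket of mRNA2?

The Markov blanket of a node is its parents, its children, and the other parents of its children.
Parents of mRNA2: TF2, TF3.
Children of mRNA2: mRNA1.
Parents of each child, excluding mRNA2:
  mRNA1 also has parent TF3.
MB(mRNA2) = {TF2, TF3, mRNA1}, which has 3 nodes.

3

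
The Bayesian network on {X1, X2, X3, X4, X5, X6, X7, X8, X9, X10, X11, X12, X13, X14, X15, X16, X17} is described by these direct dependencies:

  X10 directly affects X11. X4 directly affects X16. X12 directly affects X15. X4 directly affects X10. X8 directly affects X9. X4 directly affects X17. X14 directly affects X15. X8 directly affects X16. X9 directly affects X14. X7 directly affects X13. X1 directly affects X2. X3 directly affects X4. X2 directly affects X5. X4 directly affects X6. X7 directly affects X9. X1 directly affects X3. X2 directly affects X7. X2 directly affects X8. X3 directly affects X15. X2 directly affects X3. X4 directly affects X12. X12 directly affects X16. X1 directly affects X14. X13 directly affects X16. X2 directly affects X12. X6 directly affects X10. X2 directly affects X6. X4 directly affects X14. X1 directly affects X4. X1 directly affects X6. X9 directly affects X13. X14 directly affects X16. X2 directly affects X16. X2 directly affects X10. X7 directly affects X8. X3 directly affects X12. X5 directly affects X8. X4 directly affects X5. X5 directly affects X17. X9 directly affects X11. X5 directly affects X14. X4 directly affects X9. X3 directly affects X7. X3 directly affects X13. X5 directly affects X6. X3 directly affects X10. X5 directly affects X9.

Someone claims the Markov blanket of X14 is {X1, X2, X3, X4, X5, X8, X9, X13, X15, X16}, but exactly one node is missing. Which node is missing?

Parents of X14: X1, X4, X5, X9.
Children of X14: X15, X16.
Co-parents of X14 (other parents of its children):
  X15's other parents are X3, X12.
  X16's other parents are X2, X4, X8, X12, X13.
MB(X14) = {X1, X2, X3, X4, X5, X8, X9, X12, X13, X15, X16}.
Comparing with the claimed set, X12 is missing.

X12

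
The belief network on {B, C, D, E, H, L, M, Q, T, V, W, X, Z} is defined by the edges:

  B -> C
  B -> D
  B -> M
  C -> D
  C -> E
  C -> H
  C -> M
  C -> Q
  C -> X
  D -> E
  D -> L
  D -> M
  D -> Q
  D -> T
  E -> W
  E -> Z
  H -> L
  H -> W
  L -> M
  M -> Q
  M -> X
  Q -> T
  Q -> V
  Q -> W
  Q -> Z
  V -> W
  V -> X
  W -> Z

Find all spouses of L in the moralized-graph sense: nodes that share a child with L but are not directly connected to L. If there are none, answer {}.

Children of L: M.
  M's other parents are B, C, D.
Excluding nodes already adjacent to L (D, H, M), the co-parent-only contribution is {B, C}.

{B, C}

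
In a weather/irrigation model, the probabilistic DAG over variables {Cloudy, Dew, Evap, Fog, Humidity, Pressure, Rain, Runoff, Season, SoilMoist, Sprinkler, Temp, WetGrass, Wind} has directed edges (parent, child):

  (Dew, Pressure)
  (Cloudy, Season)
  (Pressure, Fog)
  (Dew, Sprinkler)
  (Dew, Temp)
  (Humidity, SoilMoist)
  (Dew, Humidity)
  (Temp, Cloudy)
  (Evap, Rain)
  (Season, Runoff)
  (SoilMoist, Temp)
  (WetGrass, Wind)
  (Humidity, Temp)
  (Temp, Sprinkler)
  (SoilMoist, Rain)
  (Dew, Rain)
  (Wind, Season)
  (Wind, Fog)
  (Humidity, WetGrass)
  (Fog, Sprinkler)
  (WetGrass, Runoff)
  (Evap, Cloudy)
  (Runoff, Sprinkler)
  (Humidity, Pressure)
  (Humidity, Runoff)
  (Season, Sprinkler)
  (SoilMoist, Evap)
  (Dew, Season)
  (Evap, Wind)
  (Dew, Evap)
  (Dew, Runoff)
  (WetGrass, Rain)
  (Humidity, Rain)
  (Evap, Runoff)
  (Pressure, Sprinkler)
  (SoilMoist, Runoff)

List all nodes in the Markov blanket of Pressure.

{Dew, Fog, Humidity, Runoff, Season, Sprinkler, Temp, Wind}

The Markov blanket of a node is its parents, its children, and the other parents of its children.
Parents of Pressure: Dew, Humidity.
Pressure has children Fog, Sprinkler.
For each child, the remaining parents (spouses of Pressure):
  Fog: Wind
  Sprinkler: Dew, Fog, Runoff, Season, Temp
Taking the union gives {Dew, Fog, Humidity, Runoff, Season, Sprinkler, Temp, Wind}.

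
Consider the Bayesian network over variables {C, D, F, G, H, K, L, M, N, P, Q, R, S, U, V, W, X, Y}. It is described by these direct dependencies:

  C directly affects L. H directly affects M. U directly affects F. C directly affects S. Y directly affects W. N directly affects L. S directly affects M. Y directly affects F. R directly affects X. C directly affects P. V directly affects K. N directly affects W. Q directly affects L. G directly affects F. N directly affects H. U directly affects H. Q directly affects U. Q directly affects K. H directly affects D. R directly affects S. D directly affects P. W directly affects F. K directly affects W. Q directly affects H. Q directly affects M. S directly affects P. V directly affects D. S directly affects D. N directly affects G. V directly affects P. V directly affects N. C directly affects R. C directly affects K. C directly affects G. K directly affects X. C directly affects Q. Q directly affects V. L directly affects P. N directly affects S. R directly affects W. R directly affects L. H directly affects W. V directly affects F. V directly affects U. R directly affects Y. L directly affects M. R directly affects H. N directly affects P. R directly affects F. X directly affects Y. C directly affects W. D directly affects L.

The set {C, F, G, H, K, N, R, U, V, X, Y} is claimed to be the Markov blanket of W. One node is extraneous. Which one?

X

W has parents C, H, K, N, R, Y.
W's children: F.
Other parents of W's children:
  F: G, R, U, V, Y
MB(W) = {C, F, G, H, K, N, R, U, V, Y}.
X is neither a parent, child, nor co-parent of W, so it does not belong.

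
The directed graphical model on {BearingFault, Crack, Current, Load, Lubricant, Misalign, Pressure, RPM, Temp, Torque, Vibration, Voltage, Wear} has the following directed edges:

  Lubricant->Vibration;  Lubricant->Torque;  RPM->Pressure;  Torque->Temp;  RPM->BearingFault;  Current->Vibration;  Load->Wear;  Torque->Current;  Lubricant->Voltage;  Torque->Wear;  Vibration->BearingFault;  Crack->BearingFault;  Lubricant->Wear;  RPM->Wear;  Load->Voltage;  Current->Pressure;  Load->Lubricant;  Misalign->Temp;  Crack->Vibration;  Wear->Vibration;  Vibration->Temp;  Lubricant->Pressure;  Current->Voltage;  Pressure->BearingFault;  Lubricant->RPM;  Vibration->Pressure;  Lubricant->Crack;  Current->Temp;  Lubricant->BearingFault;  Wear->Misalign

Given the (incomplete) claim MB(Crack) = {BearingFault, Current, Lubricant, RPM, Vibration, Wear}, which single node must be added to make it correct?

Pressure

Crack has children BearingFault, Vibration.
Pa(Crack) = {Lubricant}.
Parents of each child, excluding Crack:
  Vibration's other parents are Current, Lubricant, Wear.
  BearingFault's other parents are Lubricant, Pressure, RPM, Vibration.
MB(Crack) = {BearingFault, Current, Lubricant, Pressure, RPM, Vibration, Wear}.
Comparing with the claimed set, Pressure is missing.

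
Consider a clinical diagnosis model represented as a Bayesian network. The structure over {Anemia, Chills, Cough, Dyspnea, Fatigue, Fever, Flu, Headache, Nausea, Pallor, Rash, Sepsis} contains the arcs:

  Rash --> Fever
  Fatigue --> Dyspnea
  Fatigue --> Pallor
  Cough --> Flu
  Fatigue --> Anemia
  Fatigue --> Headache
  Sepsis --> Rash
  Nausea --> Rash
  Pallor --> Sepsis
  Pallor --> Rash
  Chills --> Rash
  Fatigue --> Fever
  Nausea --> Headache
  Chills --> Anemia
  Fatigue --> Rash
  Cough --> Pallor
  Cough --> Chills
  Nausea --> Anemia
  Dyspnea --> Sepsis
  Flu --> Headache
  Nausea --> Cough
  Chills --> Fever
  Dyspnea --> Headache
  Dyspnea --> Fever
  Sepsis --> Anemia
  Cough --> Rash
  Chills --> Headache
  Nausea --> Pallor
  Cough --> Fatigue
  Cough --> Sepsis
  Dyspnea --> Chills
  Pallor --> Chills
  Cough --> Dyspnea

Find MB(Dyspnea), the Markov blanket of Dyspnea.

Parents of Dyspnea: Cough, Fatigue.
Dyspnea's children: Chills, Fever, Headache, Sepsis.
Parents of each child, excluding Dyspnea:
  parents(Sepsis) \ {Dyspnea} = {Cough, Pallor}.
  Chills's other parents are Cough, Pallor.
  parents(Fever) \ {Dyspnea} = {Chills, Fatigue, Rash}.
  parents(Headache) \ {Dyspnea} = {Chills, Fatigue, Flu, Nausea}.
Taking the union gives {Chills, Cough, Fatigue, Fever, Flu, Headache, Nausea, Pallor, Rash, Sepsis}.

{Chills, Cough, Fatigue, Fever, Flu, Headache, Nausea, Pallor, Rash, Sepsis}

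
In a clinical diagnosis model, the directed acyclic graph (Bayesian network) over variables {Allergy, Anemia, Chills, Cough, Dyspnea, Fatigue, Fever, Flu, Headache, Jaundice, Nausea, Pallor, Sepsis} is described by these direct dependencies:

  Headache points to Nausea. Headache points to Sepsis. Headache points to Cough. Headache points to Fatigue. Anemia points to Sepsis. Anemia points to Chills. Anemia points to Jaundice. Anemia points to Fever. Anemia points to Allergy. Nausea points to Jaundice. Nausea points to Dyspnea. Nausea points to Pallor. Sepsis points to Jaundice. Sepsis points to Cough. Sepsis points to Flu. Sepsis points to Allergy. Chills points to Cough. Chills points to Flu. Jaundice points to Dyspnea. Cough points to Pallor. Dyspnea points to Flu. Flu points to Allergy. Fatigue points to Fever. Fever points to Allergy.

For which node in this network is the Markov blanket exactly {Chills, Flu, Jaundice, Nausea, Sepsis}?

The target node must have every member of {Chills, Flu, Jaundice, Nausea, Sepsis} as a parent, child, or co-parent, and no others.
Parents of Dyspnea: Jaundice, Nausea; children: Flu; co-parents: Chills, Sepsis.
These exactly cover the given set, so the node is Dyspnea.

Dyspnea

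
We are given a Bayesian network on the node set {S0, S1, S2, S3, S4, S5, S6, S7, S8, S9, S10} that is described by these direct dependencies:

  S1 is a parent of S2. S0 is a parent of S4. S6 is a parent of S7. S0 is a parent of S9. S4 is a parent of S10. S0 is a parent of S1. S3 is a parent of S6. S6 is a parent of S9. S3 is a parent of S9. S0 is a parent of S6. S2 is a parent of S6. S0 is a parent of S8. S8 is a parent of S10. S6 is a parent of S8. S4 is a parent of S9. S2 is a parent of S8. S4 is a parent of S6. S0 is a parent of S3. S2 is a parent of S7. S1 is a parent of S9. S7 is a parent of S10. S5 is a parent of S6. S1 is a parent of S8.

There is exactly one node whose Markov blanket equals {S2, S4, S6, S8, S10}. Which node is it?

S7

The target node must have every member of {S2, S4, S6, S8, S10} as a parent, child, or co-parent, and no others.
Parents of S7: S2, S6; children: S10; co-parents: S4, S8.
These exactly cover the given set, so the node is S7.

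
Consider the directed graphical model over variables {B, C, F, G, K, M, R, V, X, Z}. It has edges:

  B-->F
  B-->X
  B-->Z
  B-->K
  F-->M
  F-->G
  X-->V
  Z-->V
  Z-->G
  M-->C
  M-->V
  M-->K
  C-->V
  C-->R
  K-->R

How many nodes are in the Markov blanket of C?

6

Parents of C: M.
C's children: R, V.
Other parents of C's children:
  V: M, X, Z
  R: K
MB(C) = {K, M, R, V, X, Z}, which has 6 nodes.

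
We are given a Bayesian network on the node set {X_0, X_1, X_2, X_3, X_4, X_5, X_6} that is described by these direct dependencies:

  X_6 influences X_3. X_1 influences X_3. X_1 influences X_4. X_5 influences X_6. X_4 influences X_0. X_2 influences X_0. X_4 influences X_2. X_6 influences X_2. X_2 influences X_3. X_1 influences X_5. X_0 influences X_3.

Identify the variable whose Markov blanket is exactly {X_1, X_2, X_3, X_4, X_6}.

The target node must have every member of {X_1, X_2, X_3, X_4, X_6} as a parent, child, or co-parent, and no others.
Parents of X_0: X_2, X_4; children: X_3; co-parents: X_1, X_2, X_6.
These exactly cover the given set, so the node is X_0.

X_0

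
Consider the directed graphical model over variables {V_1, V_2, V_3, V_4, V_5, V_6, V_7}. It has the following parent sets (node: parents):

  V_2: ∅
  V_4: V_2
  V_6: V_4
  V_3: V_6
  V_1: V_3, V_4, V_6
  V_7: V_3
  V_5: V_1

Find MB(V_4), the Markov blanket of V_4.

{V_1, V_2, V_3, V_6}

V_4's parents: V_2.
V_4's children: V_1, V_6.
Other parents of V_4's children:
  V_6: —
  V_1: V_3, V_6
So the Markov blanket of V_4 is {V_1, V_2, V_3, V_6}.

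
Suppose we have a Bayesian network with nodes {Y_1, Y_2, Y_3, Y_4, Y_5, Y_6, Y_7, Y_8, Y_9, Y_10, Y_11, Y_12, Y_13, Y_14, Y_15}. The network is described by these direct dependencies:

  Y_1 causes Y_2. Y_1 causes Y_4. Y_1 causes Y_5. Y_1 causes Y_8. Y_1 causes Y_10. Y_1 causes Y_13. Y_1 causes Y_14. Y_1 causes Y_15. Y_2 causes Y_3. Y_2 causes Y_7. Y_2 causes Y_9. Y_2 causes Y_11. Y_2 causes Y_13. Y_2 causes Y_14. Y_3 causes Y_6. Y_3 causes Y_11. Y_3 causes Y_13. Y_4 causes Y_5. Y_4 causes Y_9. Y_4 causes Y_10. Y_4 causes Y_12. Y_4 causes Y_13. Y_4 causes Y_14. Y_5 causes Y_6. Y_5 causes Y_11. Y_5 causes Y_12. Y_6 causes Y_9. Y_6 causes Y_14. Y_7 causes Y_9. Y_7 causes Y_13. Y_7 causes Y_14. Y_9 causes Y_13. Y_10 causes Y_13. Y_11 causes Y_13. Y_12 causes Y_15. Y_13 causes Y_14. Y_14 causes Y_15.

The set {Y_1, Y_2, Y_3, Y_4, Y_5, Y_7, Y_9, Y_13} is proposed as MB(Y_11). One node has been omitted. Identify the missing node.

Y_11's children: Y_13.
Pa(Y_11) = {Y_2, Y_3, Y_5}.
Other parents of Y_11's children:
  Y_13: Y_1, Y_2, Y_3, Y_4, Y_7, Y_9, Y_10
MB(Y_11) = {Y_1, Y_2, Y_3, Y_4, Y_5, Y_7, Y_9, Y_10, Y_13}.
Comparing with the claimed set, Y_10 is missing.

Y_10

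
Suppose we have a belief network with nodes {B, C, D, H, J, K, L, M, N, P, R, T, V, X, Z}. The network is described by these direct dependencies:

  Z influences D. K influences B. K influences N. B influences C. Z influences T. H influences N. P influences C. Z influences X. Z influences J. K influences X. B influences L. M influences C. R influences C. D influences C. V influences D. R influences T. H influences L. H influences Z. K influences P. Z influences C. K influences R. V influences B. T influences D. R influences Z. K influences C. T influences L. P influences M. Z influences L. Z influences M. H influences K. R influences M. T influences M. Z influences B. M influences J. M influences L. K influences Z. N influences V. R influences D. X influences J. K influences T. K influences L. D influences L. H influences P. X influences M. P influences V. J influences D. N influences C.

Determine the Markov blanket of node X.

{J, K, M, P, R, T, Z}

X has parents K, Z.
Children of X: J, M.
Parents of each child, excluding X:
  M: P, R, T, Z
  J: M, Z
MB(X) = {J, K, M, P, R, T, Z}.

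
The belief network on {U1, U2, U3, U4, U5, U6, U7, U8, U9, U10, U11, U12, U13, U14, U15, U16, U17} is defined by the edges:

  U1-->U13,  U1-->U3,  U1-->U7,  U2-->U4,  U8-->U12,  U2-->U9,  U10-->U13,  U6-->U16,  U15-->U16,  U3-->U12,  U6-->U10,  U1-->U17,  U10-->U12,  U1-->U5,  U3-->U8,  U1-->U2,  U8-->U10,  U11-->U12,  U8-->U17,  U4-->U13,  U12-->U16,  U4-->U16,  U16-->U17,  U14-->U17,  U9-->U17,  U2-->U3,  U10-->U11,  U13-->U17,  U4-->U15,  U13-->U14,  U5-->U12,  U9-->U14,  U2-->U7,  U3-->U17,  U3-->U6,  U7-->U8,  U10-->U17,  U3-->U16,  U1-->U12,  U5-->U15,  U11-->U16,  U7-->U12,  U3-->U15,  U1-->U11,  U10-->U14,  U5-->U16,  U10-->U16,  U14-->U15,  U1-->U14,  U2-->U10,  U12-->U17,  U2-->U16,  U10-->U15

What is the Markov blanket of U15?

{U2, U3, U4, U5, U6, U10, U11, U12, U14, U16}

By definition, MB(U15) is built from U15's parents, U15's children, and the co-parents of U15.
U15's parents: U3, U4, U5, U10, U14.
Ch(U15) = {U16}.
For each child, the remaining parents (spouses of U15):
  U16 also has parents U2, U3, U4, U5, U6, U10, U11, U12.
Taking the union gives {U2, U3, U4, U5, U6, U10, U11, U12, U14, U16}.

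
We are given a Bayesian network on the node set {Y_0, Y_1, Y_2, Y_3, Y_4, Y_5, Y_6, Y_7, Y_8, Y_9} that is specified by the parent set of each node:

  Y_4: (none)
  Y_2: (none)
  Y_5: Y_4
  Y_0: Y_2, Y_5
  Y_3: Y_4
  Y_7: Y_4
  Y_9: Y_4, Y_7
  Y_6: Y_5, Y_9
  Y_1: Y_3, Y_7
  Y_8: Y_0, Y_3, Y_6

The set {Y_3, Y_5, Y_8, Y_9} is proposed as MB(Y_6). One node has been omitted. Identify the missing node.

The Markov blanket of a node is its parents, its children, and the other parents of its children.
Y_6 has parents Y_5, Y_9.
Y_6 has child Y_8.
Co-parents of Y_6 (other parents of its children):
  Y_8's other parents are Y_0, Y_3.
MB(Y_6) = {Y_0, Y_3, Y_5, Y_8, Y_9}.
Comparing with the claimed set, Y_0 is missing.

Y_0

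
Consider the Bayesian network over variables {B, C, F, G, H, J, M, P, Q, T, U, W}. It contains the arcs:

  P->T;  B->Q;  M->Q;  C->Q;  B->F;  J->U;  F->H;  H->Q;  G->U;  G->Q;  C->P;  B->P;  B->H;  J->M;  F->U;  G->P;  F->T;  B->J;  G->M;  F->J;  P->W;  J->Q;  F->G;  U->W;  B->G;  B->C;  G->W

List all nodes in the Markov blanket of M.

M has child Q.
M's parents: G, J.
Other parents of M's children:
  Q: B, C, G, H, J
Taking the union gives {B, C, G, H, J, Q}.

{B, C, G, H, J, Q}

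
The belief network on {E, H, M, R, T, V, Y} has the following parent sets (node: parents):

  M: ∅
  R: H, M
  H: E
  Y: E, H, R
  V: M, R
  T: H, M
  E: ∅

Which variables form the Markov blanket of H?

By definition, MB(H) is built from H's parents, H's children, and the co-parents of H.
H has parent E.
Children of H: R, T, Y.
Co-parents of H (other parents of its children):
  R's other parent is M.
  T's other parent is M.
  parents(Y) \ {H} = {E, R}.
So the Markov blanket of H is {E, M, R, T, Y}.

{E, M, R, T, Y}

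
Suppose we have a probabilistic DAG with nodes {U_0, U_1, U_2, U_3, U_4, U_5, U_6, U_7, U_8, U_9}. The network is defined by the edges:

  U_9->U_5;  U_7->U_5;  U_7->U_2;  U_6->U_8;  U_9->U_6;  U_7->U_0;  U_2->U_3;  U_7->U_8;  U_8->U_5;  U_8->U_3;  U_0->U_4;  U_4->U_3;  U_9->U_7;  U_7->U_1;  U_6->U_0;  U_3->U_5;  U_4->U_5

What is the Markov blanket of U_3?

{U_2, U_4, U_5, U_7, U_8, U_9}

Pa(U_3) = {U_2, U_4, U_8}.
Ch(U_3) = {U_5}.
Other parents of U_3's children:
  U_5 also has parents U_4, U_7, U_8, U_9.
Taking the union gives {U_2, U_4, U_5, U_7, U_8, U_9}.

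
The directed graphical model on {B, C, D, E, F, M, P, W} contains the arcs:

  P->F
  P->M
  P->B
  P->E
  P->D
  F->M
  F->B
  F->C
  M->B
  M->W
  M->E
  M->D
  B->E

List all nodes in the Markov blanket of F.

The Markov blanket of a node is its parents, its children, and the other parents of its children.
Pa(F) = {P}.
F has children B, C, M.
Co-parents of F (other parents of its children):
  M: P
  B: M, P
  C: —
So the Markov blanket of F is {B, C, M, P}.

{B, C, M, P}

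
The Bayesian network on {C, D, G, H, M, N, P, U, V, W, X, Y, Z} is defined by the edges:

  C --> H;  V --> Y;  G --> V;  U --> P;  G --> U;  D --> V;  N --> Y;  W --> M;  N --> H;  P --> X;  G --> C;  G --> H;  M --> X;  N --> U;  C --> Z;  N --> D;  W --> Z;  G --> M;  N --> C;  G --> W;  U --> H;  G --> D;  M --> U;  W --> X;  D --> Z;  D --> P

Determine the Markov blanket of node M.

{G, N, P, U, W, X}

A node's Markov blanket = Pa ∪ Ch ∪ (parents of Ch other than the node itself).
M has parents G, W.
Children of M: U, X.
Co-parents of M (other parents of its children):
  U: G, N
  X: P, W
Taking the union gives {G, N, P, U, W, X}.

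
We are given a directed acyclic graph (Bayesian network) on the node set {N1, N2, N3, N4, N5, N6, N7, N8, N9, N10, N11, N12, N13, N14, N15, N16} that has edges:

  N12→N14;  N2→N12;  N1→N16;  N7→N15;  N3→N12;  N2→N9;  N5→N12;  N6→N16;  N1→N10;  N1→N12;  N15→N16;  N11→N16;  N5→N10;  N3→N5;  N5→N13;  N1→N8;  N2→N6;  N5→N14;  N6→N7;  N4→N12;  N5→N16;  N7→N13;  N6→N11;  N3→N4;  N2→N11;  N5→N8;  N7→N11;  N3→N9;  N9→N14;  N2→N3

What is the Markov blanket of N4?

Recall MB(v) = parents ∪ children ∪ spouses, where spouses are the other parents of v's children.
N4 has child N12.
Parents of N4: N3.
Other parents of N4's children:
  N12 also has parents N1, N2, N3, N5.
Taking the union gives {N1, N2, N3, N5, N12}.

{N1, N2, N3, N5, N12}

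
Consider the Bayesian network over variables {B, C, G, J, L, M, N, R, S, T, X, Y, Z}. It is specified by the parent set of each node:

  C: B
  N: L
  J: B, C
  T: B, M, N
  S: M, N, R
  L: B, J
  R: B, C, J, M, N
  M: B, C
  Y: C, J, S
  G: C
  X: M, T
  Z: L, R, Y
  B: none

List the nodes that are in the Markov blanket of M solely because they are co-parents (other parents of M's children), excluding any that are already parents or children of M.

{J, N}

Children of M: R, S, T, X.
  R: B, C, J, N
  S: N, R
  T: B, N
  X: T
Excluding nodes already adjacent to M (B, C, R, S, T, X), the co-parent-only contribution is {J, N}.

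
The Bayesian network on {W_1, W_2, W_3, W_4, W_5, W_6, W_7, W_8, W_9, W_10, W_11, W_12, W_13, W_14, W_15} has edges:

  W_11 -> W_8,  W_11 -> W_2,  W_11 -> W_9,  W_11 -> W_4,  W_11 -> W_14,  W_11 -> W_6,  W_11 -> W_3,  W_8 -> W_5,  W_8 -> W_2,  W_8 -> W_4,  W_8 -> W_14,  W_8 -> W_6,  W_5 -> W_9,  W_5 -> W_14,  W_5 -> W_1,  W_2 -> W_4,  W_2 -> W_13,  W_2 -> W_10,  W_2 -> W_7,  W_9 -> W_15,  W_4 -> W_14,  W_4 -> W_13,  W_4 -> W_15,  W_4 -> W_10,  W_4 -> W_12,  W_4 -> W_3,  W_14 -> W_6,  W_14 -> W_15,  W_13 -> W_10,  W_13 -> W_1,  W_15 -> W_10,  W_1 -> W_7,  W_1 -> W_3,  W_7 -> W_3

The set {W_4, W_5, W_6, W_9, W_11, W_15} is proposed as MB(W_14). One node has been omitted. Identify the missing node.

W_8

W_14's parents: W_4, W_5, W_8, W_11.
W_14's children: W_6, W_15.
Other parents of W_14's children:
  W_6: W_8, W_11
  W_15: W_4, W_9
MB(W_14) = {W_4, W_5, W_6, W_8, W_9, W_11, W_15}.
Comparing with the claimed set, W_8 is missing.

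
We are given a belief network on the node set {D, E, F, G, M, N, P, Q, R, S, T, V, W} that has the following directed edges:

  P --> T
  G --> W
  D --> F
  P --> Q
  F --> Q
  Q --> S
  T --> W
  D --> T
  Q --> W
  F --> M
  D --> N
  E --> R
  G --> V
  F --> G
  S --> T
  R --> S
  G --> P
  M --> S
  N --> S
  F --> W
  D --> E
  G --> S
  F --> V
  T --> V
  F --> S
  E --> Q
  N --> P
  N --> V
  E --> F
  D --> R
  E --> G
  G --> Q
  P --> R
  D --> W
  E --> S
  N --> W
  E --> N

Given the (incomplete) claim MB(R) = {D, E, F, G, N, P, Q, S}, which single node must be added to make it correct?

M

R has parents D, E, P.
R has child S.
Parents of each child, excluding R:
  parents(S) \ {R} = {E, F, G, M, N, Q}.
MB(R) = {D, E, F, G, M, N, P, Q, S}.
Comparing with the claimed set, M is missing.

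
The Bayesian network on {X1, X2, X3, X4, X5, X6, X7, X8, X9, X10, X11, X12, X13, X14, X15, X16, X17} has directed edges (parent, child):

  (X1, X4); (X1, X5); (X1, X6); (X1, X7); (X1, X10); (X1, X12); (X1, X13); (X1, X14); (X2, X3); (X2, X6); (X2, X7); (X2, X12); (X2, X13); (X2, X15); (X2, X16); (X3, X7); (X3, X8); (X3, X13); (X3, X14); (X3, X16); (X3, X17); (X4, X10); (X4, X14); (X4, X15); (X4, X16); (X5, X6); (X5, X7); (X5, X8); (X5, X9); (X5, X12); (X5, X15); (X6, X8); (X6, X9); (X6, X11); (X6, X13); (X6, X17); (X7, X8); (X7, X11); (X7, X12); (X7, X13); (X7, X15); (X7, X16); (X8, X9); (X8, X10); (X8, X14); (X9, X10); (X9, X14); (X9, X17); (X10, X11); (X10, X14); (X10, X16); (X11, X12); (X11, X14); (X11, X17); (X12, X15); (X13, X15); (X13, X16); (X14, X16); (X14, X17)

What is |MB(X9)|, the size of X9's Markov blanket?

Recall MB(v) = parents ∪ children ∪ spouses, where spouses are the other parents of v's children.
X9 has parents X5, X6, X8.
Ch(X9) = {X10, X14, X17}.
For each child, the remaining parents (spouses of X9):
  X10's other parents are X1, X4, X8.
  X14's other parents are X1, X3, X4, X8, X10, X11.
  X17 also has parents X3, X6, X11, X14.
MB(X9) = {X1, X3, X4, X5, X6, X8, X10, X11, X14, X17}, which has 10 nodes.

10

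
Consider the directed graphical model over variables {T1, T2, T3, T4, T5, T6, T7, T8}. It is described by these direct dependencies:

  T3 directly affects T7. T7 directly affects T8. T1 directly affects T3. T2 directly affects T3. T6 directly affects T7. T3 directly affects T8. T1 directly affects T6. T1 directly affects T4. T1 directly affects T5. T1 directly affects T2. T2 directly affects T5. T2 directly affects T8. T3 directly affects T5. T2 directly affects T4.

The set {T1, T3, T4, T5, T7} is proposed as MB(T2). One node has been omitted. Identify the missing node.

T8

The Markov blanket of a node is its parents, its children, and the other parents of its children.
T2 has children T3, T4, T5, T8.
T2 has parent T1.
For each child, the remaining parents (spouses of T2):
  parents(T3) \ {T2} = {T1}.
  T4's other parent is T1.
  parents(T5) \ {T2} = {T1, T3}.
  T8 also has parents T3, T7.
MB(T2) = {T1, T3, T4, T5, T7, T8}.
Comparing with the claimed set, T8 is missing.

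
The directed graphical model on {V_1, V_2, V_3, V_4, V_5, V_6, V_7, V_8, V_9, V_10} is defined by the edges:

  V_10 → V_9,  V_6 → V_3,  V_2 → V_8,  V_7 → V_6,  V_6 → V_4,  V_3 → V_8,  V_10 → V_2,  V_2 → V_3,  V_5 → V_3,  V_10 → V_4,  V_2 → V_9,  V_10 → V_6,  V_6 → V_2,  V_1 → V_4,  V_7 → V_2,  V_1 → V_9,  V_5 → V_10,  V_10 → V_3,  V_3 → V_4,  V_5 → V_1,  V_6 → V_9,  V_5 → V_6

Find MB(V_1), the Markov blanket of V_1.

V_1 has parent V_5.
V_1 has children V_4, V_9.
Parents of each child, excluding V_1:
  V_9's other parents are V_2, V_6, V_10.
  parents(V_4) \ {V_1} = {V_3, V_6, V_10}.
Taking the union gives {V_2, V_3, V_4, V_5, V_6, V_9, V_10}.

{V_2, V_3, V_4, V_5, V_6, V_9, V_10}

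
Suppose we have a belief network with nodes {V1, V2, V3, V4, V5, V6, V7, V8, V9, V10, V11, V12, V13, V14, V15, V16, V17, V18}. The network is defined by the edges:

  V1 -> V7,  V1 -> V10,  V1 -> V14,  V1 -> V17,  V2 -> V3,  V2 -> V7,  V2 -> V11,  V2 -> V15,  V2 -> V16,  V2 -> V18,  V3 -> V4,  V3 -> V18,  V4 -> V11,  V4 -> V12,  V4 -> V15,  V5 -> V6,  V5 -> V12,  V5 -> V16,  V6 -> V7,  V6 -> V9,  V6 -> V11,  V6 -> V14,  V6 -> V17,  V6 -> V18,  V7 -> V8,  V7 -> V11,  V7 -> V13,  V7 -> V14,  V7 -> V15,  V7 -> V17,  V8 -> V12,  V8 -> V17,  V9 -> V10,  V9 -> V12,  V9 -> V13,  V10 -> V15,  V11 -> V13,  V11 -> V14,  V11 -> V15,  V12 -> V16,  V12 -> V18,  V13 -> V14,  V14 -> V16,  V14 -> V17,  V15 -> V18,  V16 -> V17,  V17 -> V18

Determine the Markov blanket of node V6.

{V1, V2, V3, V4, V5, V7, V8, V9, V11, V12, V13, V14, V15, V16, V17, V18}

V6's children: V7, V9, V11, V14, V17, V18.
Parents of V6: V5.
Parents of each child, excluding V6:
  V7: V1, V2
  V9: —
  V11: V2, V4, V7
  V14: V1, V7, V11, V13
  V17: V1, V7, V8, V14, V16
  V18: V2, V3, V12, V15, V17
MB(V6) = {V1, V2, V3, V4, V5, V7, V8, V9, V11, V12, V13, V14, V15, V16, V17, V18}.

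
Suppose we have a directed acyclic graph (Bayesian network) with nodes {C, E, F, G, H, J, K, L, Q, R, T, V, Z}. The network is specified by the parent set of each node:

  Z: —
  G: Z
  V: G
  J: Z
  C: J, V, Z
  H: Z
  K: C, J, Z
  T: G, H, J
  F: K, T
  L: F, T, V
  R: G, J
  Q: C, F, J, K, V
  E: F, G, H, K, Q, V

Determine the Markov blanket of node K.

Parents of K: C, J, Z.
Children of K: E, F, Q.
Co-parents of K (other parents of its children):
  F also has parent T.
  parents(Q) \ {K} = {C, F, J, V}.
  E also has parents F, G, H, Q, V.
Union: {C, J, Z} ∪ {E, F, Q} ∪ {C, F, G, H, J, Q, T, V} = {C, E, F, G, H, J, Q, T, V, Z}.

{C, E, F, G, H, J, Q, T, V, Z}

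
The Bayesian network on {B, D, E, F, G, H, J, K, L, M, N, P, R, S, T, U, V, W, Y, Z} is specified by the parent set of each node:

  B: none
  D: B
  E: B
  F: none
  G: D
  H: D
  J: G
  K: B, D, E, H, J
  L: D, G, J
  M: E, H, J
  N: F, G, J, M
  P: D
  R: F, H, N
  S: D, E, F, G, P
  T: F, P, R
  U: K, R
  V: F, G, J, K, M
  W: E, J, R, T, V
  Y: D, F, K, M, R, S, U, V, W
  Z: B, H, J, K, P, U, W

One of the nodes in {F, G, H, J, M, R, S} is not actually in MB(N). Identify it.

S

Recall MB(v) = parents ∪ children ∪ spouses, where spouses are the other parents of v's children.
Parents of N: F, G, J, M.
Ch(N) = {R}.
Other parents of N's children:
  R also has parents F, H.
MB(N) = {F, G, H, J, M, R}.
S is neither a parent, child, nor co-parent of N, so it does not belong.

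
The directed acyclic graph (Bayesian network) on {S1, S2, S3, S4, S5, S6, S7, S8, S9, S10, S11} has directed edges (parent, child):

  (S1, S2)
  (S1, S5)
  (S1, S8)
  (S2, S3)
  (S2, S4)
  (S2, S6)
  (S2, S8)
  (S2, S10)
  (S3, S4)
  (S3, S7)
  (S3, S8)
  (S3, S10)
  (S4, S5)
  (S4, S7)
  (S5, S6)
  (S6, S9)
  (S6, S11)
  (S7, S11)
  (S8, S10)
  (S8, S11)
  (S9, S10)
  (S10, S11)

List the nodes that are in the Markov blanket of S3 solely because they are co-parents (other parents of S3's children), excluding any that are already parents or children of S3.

Children of S3: S4, S7, S8, S10.
  S4's other parent is S2.
  S7's other parent is S4.
  parents(S8) \ {S3} = {S1, S2}.
  S10's other parents are S2, S8, S9.
Excluding nodes already adjacent to S3 (S2, S4, S7, S8, S10), the co-parent-only contribution is {S1, S9}.

{S1, S9}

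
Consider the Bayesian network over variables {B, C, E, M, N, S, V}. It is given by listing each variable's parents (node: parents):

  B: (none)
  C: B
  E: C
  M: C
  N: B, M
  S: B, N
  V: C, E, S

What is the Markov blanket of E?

E's children: V.
Parents of E: C.
Parents of each child, excluding E:
  V's other parents are C, S.
Taking the union gives {C, S, V}.

{C, S, V}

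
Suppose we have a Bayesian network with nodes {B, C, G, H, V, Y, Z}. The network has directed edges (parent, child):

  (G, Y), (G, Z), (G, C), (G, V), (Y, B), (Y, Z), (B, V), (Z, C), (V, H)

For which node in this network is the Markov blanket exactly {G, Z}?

C

The target node must have every member of {G, Z} as a parent, child, or co-parent, and no others.
Parents of C: G, Z; children: none; co-parents: none.
These exactly cover the given set, so the node is C.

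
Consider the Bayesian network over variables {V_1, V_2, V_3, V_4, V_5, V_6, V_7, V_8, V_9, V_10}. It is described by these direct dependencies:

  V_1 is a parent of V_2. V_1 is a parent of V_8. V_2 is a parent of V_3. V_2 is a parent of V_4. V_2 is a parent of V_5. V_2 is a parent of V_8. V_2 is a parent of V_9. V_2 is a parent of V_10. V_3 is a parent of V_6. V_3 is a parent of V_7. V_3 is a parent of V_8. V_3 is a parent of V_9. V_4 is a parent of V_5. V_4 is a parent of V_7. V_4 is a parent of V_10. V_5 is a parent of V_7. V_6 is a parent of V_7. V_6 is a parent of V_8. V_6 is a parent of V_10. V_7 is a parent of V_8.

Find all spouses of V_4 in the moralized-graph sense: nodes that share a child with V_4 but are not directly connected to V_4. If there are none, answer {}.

{V_3, V_6}

Children of V_4: V_5, V_7, V_10.
  parents(V_5) \ {V_4} = {V_2}.
  parents(V_7) \ {V_4} = {V_3, V_5, V_6}.
  V_10's other parents are V_2, V_6.
Excluding nodes already adjacent to V_4 (V_2, V_5, V_7, V_10), the co-parent-only contribution is {V_3, V_6}.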